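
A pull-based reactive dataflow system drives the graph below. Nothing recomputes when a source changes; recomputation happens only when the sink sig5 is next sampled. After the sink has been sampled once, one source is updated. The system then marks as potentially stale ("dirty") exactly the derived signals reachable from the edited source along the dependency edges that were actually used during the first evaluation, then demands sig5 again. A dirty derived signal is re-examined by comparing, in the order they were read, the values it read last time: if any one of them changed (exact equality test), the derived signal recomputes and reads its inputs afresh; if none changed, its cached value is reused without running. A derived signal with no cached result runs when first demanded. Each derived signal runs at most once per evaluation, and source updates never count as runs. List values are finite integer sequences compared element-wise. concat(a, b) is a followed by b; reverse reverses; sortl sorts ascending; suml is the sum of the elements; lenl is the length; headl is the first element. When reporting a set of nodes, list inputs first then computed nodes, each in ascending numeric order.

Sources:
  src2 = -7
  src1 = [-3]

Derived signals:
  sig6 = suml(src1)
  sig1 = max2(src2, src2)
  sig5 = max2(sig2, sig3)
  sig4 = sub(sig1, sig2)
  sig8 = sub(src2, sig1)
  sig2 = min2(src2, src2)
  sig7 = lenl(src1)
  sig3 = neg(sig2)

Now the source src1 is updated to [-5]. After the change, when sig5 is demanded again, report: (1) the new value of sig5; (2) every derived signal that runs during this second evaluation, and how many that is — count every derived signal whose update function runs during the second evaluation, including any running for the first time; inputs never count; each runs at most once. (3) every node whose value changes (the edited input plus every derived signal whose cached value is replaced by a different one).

First evaluation (everything demanded from the output):
  sig2 = min2(-7, -7) = -7
  sig3 = neg(-7) = 7
  sig5 = max2(-7, 7) = 7

Propagation after the edit:
  src1 feeds no computation that the output demands — nothing is marked dirty and nothing runs.

Key observation: src1 is never demanded by the output, so the edit triggers no recomputation at all.

New value of sig5: 7.
Derived signals that run: none — 0 in total.
Values that change: src1.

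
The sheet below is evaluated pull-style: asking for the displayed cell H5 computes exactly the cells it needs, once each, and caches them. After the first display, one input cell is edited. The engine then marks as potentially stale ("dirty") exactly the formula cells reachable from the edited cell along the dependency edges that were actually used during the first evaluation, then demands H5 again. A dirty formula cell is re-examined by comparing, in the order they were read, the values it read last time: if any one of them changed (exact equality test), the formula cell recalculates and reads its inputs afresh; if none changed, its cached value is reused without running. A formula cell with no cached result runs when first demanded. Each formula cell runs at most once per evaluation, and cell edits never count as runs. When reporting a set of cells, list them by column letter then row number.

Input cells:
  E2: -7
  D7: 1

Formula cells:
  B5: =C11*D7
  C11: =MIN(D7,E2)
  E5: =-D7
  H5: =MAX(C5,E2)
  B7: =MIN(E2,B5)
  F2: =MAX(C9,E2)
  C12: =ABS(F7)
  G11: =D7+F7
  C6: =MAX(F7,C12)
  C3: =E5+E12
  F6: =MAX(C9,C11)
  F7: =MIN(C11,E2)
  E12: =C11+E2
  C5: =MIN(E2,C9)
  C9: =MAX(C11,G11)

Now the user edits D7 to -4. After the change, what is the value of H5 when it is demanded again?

First demand of the output computes:
  C11 = MIN(1, -7) = -7
  F7 = MIN(-7, -7) = -7
  G11 = 1 + -7 = -6
  C9 = MAX(-7, -6) = -6
  C5 = MIN(-7, -6) = -7
  H5 = MAX(-7, -7) = -7

After the edit, cleaning proceeds:
  C11: a read changed (D7 1->-4) — executes, giving -7 — identical to its old value.
  F7: dirty, but its reads are unchanged (C11 unchanged, E2 unchanged); cached -7 stands.
  G11: a read changed (D7 1->-4) — executes, giving -11.
  C9: a read changed (G11 -6->-11) — executes, giving -7.
  C5: a read changed (C9 -6->-7) — executes, giving -7 — identical to its old value.
  H5: dirty, but its reads are unchanged (C5 unchanged, E2 unchanged); cached -7 stands.

Note where the cutoff bites: F7 is checked, finds nothing changed, and keeps its cache.

Demanding H5 again yields -7.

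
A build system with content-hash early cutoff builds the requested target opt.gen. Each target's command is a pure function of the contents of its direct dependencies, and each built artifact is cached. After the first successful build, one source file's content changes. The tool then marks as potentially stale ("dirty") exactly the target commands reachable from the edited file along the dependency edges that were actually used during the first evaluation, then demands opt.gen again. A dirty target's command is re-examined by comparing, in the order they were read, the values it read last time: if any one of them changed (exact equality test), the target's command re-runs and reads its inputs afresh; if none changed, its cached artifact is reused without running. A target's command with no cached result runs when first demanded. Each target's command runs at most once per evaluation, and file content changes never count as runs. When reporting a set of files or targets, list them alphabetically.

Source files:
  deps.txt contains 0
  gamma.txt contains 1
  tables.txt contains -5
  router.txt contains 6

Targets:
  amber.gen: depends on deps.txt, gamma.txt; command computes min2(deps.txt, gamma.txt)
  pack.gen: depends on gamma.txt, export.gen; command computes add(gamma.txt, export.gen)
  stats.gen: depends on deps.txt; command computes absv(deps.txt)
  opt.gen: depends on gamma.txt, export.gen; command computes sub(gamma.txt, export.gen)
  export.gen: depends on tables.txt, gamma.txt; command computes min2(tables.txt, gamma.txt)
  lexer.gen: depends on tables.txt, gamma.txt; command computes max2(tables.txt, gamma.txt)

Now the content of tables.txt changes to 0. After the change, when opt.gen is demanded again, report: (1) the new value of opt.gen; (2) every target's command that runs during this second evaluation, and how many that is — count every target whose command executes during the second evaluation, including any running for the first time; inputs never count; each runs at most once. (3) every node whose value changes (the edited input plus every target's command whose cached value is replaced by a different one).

First evaluation (everything demanded from the output):
  export.gen = min2(-5, 1) = -5
  opt.gen = sub(1, -5) = 6

Propagation after the edit:
  export.gen: runs — tables.txt -5->0; result 0.
  opt.gen: runs — export.gen -5->0; result 1.

New value of opt.gen: 1.
Target commands that run: export.gen, opt.gen — 2 in total.
Values that change: export.gen, opt.gen, tables.txt.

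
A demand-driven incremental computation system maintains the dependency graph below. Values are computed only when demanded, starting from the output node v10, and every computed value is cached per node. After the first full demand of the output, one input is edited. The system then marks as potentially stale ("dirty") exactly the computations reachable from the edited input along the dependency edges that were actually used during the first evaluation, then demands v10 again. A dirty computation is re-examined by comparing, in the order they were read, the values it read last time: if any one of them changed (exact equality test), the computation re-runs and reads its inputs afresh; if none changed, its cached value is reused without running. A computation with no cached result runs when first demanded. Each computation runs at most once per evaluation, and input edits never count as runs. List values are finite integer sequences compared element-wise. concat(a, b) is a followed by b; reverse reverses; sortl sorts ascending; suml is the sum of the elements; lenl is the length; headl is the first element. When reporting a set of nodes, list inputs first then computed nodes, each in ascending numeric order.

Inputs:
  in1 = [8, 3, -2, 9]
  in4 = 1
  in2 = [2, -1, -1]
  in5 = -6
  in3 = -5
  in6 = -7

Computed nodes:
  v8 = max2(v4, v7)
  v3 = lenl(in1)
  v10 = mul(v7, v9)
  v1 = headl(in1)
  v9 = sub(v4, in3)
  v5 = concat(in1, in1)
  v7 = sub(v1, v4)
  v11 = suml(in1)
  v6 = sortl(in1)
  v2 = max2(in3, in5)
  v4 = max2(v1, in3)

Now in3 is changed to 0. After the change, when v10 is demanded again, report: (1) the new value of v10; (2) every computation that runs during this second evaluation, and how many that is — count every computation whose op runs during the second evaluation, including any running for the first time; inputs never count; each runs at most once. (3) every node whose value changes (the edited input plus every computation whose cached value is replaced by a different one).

First evaluation (everything demanded from the output):
  v1 = headl([8, 3, -2, 9]) = 8
  v4 = max2(8, -5) = 8
  v7 = sub(8, 8) = 0
  v9 = sub(8, -5) = 13
  v10 = mul(0, 13) = 0

Propagation after the edit:
  v4: runs — in3 -5->0; result 8 (same value as before).
  v7: checked — values it read are unchanged (v1 unchanged, v4 unchanged); reused cached 0 without running.
  v9: runs — in3 -5->0; result 8.
  v10: runs — v9 13->8; result 0 (same value as before).

Key observation: the cutoff stops propagation at v7 — its inputs' values are unchanged, so it reuses its cache.

New value of v10: 0.
Computations that run: v4, v9, v10 — 3 in total.
Values that change: in3, v9.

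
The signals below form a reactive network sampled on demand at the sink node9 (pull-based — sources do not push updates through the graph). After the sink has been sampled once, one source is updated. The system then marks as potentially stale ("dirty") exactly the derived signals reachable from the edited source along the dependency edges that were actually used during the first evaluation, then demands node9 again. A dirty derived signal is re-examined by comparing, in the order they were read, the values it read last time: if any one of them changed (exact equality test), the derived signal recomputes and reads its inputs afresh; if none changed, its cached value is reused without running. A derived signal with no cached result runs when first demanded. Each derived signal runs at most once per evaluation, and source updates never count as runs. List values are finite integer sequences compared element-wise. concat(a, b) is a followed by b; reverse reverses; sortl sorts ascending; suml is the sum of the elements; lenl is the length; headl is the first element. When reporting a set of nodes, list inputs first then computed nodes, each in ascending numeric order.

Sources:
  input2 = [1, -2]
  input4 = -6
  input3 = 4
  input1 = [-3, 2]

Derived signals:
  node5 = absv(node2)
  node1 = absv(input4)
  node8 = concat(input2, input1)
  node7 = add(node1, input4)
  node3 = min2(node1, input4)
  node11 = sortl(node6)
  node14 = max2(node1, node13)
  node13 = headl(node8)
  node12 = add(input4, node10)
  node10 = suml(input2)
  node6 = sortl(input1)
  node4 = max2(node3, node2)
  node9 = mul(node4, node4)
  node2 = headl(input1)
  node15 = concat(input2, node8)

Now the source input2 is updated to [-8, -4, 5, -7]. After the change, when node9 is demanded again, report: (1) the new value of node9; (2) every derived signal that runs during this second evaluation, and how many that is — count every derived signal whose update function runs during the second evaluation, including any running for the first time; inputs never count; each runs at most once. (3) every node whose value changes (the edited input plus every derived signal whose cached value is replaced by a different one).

Initial pass — values computed on the first demand:
  node1 = absv(-6) = 6
  node2 = headl([-3, 2]) = -3
  node3 = min2(6, -6) = -6
  node4 = max2(-6, -3) = -3
  node9 = mul(-3, -3) = 9

Second demand — change propagation:
  no demanded computation ever read input2, so the edit dirties nothing and nothing runs.

The important point: nothing the output needs ever reads input2, so the edit is invisible to it.

node9 now evaluates to 9.
Run set: none (0 run).
Changed values: input2.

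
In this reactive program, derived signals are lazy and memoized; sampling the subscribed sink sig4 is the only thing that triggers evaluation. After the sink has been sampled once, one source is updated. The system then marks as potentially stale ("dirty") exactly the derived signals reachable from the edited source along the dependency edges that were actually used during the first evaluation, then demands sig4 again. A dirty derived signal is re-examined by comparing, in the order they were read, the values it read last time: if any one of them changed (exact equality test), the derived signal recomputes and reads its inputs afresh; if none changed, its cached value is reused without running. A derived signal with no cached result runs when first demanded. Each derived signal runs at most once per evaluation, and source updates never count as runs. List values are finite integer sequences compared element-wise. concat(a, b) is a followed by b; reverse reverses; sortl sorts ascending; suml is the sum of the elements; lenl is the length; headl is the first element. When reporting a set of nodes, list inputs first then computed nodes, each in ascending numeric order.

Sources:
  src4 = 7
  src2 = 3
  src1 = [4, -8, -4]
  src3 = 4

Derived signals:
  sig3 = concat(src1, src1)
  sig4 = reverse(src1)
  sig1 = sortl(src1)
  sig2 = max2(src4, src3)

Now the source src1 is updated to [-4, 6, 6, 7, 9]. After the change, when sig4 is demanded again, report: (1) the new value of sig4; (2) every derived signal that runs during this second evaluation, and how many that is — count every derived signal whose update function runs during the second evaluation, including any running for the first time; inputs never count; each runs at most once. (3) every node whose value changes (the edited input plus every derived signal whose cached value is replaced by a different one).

Demanding sig4 again yields [9, 7, 6, 6, -4].
1 derived signals run: sig4.
The nodes whose values change: src1, sig4.

First demand of the output computes:
  sig4 = reverse([4, -8, -4]) = [-4, -8, 4]

After the edit, cleaning proceeds:
  sig4: a read changed (src1 [4, -8, -4]->[-4, 6, 6, 7, 9]) — executes, giving [9, 7, 6, 6, -4].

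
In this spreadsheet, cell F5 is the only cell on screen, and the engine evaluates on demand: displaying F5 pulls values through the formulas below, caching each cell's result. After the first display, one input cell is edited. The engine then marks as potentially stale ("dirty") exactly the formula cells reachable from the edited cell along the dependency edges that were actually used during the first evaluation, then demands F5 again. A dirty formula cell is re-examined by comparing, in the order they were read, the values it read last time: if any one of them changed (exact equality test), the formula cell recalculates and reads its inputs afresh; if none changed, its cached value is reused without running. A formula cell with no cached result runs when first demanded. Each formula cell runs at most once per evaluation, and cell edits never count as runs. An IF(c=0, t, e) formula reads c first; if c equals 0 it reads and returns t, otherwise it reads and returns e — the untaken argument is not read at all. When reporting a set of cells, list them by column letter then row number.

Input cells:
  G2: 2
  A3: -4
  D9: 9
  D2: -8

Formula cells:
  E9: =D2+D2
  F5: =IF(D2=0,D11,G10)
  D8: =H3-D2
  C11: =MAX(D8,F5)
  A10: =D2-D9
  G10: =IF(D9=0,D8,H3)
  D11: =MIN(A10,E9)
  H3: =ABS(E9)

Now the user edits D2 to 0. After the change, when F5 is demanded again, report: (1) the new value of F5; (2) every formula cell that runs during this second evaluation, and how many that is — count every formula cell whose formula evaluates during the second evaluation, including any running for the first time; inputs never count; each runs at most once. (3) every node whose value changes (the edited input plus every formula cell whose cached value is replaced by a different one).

F5 now evaluates to -9.
Run set: A10, D11, E9, F5 (4 run).
Changed values: D2, E9, F5.
The important point: the flipped condition redirects demand; G10, H3 are left stale, never re-checked.

Initial pass — values computed on the first demand:
  E9 = -8 + -8 = -16
  H3 = ABS(-16) = 16
  G10 = IF(D9=0: D9=9 -> else branch H3) = 16
  F5 = IF(D2=0: D2=-8 -> else branch G10) = 16

Second demand — change propagation:
  A10: newly demanded (no cache) — executes and yields -9.
  E9: re-runs because D2 -8->0; D2 -8->0; new result 0.
  D11: newly demanded (no cache) — executes and yields -9.
  H3: dirty yet unreached — the second evaluation never asks for it.
  G10: dirty yet unreached — the second evaluation never asks for it.
  F5: re-runs because D2 -8->0; new result -9.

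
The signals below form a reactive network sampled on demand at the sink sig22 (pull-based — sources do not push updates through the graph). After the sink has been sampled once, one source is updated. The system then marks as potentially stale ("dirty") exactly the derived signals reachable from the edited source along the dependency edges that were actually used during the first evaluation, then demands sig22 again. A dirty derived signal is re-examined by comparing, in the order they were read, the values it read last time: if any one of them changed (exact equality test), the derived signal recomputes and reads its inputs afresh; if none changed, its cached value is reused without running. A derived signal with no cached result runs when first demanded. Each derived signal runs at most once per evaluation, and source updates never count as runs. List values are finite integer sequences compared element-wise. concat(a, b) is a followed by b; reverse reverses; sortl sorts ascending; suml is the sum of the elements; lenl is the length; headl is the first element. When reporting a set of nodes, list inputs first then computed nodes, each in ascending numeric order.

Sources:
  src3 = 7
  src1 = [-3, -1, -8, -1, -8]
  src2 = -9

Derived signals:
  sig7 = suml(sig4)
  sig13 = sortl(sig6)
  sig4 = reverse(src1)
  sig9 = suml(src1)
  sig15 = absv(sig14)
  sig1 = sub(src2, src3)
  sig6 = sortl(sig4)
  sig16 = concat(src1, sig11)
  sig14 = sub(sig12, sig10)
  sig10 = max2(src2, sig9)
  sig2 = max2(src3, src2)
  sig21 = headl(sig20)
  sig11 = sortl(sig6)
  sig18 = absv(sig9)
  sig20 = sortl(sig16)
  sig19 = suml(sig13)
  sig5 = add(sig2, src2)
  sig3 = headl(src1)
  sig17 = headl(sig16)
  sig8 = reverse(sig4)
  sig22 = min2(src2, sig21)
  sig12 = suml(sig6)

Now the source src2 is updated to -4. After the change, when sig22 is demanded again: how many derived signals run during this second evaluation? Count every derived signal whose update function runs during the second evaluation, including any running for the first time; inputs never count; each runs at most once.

Run set: sig22 (1 run).

Initial pass — values computed on the first demand:
  sig4 = reverse([-3, -1, -8, -1, -8]) = [-8, -1, -8, -1, -3]
  sig6 = sortl([-8, -1, -8, -1, -3]) = [-8, -8, -3, -1, -1]
  sig11 = sortl([-8, -8, -3, -1, -1]) = [-8, -8, -3, -1, -1]
  sig16 = concat([-3, -1, -8, -1, -8], [-8, -8, -3, -1, -1]) = [-3, -1, -8, -1, -8, -8, -8, -3, -1, -1]
  sig20 = sortl([-3, -1, -8, -1, -8, -8, -8, -3, -1, -1]) = [-8, -8, -8, -8, -3, -3, -1, -1, -1, -1]
  sig21 = headl([-8, -8, -8, -8, -3, -3, -1, -1, -1, -1]) = -8
  sig22 = min2(-9, -8) = -9

Second demand — change propagation:
  sig22: re-runs because src2 -9->-4; new result -8.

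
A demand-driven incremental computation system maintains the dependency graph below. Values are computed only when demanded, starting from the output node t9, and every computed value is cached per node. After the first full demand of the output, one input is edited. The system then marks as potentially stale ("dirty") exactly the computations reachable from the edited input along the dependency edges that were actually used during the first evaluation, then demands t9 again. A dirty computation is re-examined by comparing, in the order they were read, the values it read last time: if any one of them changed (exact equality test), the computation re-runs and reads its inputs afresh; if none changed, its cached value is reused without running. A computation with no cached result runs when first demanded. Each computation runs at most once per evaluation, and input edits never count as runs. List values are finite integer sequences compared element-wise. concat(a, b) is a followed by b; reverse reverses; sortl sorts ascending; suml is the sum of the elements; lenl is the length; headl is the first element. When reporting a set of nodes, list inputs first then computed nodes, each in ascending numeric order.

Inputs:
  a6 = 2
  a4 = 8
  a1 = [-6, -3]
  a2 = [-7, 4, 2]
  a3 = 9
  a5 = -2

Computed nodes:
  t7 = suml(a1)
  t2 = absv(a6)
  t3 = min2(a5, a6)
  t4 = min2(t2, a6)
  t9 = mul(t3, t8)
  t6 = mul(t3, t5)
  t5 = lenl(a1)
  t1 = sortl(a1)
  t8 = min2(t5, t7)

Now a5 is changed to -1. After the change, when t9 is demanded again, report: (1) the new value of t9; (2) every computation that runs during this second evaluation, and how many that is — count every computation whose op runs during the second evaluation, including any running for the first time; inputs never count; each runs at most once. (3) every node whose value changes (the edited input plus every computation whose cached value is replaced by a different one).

New value of t9: 9.
Computations that run: t3, t9 — 2 in total.
Values that change: a5, t3, t9.

First evaluation (everything demanded from the output):
  t3 = min2(-2, 2) = -2
  t5 = lenl([-6, -3]) = 2
  t7 = suml([-6, -3]) = -9
  t8 = min2(2, -9) = -9
  t9 = mul(-2, -9) = 18

Propagation after the edit:
  t3: runs — a5 -2->-1; result -1.
  t9: runs — t3 -2->-1; result 9.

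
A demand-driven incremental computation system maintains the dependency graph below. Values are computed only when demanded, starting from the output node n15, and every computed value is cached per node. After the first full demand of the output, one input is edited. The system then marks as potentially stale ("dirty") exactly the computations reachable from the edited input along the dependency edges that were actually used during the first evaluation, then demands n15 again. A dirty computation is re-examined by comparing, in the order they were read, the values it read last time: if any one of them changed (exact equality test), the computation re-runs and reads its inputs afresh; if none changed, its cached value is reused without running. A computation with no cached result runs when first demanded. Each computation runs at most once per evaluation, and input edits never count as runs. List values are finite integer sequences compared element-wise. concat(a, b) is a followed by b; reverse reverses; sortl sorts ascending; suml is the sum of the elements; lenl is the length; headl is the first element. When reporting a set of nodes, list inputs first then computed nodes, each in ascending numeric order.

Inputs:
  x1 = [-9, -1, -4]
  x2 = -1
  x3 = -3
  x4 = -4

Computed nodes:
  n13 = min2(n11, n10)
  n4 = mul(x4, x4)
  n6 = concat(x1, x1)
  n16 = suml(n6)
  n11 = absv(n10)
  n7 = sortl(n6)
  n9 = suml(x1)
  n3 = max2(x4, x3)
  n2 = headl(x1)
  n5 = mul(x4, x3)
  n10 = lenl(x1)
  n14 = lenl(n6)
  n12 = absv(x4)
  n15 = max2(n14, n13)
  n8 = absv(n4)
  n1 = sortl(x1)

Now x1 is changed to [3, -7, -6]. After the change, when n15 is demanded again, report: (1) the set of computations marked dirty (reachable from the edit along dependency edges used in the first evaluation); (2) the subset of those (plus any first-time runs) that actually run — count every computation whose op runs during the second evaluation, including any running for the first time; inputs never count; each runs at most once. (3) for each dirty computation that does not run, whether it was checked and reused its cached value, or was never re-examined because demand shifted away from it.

Marked dirty: n6, n10, n11, n13, n14, n15.
Computations that run: n6, n10, n14 — 3 in total.
Checked but reused from cache: n11, n13, n15.
Key observation: the cutoff stops propagation at n11 — its inputs' values are unchanged, so it reuses its cache.

First evaluation (everything demanded from the output):
  n6 = concat([-9, -1, -4], [-9, -1, -4]) = [-9, -1, -4, -9, -1, -4]
  n10 = lenl([-9, -1, -4]) = 3
  n11 = absv(3) = 3
  n13 = min2(3, 3) = 3
  n14 = lenl([-9, -1, -4, -9, -1, -4]) = 6
  n15 = max2(6, 3) = 6

Propagation after the edit:
  n6: runs — x1 [-9, -1, -4]->[3, -7, -6]; x1 [-9, -1, -4]->[3, -7, -6]; result [3, -7, -6, 3, -7, -6].
  n10: runs — x1 [-9, -1, -4]->[3, -7, -6]; result 3 (same value as before).
  n11: checked — values it read are unchanged (n10 unchanged); reused cached 3 without running.
  n13: checked — values it read are unchanged (n11 unchanged, n10 unchanged); reused cached 3 without running.
  n14: runs — n6 [-9, -1, -4, -9, -1, -4]->[3, -7, -6, 3, -7, -6]; result 6 (same value as before).
  n15: checked — values it read are unchanged (n14 unchanged, n13 unchanged); reused cached 6 without running.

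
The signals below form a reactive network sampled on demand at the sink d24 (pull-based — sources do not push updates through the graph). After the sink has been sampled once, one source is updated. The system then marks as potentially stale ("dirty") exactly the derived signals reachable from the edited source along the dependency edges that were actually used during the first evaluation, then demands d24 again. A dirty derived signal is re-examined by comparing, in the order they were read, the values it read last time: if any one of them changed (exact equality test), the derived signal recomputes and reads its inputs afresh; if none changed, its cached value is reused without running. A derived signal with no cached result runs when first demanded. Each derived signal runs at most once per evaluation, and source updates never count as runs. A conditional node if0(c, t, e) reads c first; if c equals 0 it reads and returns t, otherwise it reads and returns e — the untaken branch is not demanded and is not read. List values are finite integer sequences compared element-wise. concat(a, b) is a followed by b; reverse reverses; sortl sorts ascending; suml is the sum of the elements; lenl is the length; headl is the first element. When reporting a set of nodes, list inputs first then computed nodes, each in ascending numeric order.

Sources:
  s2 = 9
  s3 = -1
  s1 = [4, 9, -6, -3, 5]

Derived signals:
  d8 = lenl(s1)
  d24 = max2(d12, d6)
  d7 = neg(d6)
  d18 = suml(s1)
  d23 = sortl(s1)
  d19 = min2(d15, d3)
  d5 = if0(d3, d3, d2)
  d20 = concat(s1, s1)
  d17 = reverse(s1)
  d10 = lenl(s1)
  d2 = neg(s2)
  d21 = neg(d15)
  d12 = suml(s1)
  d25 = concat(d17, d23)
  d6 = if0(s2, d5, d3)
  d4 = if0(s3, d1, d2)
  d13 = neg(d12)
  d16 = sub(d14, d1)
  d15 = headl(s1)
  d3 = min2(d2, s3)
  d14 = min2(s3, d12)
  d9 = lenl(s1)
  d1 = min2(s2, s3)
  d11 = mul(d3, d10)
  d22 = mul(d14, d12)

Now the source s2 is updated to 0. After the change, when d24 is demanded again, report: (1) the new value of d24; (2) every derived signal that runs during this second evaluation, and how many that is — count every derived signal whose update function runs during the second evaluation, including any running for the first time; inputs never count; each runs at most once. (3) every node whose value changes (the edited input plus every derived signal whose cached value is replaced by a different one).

d24 now evaluates to 9.
Run set: d2, d3, d5, d6, d24 (5 run).
Changed values: s2, d2, d3, d6.
The important point: the flipped condition pulls in fresh nodes; d5 runs for the first time.

Initial pass — values computed on the first demand:
  d2 = neg(9) = -9
  d3 = min2(-9, -1) = -9
  d6 = if0(s2=9 -> else branch d3) = -9
  d12 = suml([4, 9, -6, -3, 5]) = 9
  d24 = max2(9, -9) = 9

Second demand — change propagation:
  d2: re-runs because s2 9->0; new result 0.
  d3: re-runs because d2 -9->0; new result -1.
  d5: newly demanded (no cache) — executes and yields 0.
  d6: re-runs because s2 9->0; d3 -9->-1; new result 0.
  d24: re-runs because d6 -9->0; new result 9 (unchanged).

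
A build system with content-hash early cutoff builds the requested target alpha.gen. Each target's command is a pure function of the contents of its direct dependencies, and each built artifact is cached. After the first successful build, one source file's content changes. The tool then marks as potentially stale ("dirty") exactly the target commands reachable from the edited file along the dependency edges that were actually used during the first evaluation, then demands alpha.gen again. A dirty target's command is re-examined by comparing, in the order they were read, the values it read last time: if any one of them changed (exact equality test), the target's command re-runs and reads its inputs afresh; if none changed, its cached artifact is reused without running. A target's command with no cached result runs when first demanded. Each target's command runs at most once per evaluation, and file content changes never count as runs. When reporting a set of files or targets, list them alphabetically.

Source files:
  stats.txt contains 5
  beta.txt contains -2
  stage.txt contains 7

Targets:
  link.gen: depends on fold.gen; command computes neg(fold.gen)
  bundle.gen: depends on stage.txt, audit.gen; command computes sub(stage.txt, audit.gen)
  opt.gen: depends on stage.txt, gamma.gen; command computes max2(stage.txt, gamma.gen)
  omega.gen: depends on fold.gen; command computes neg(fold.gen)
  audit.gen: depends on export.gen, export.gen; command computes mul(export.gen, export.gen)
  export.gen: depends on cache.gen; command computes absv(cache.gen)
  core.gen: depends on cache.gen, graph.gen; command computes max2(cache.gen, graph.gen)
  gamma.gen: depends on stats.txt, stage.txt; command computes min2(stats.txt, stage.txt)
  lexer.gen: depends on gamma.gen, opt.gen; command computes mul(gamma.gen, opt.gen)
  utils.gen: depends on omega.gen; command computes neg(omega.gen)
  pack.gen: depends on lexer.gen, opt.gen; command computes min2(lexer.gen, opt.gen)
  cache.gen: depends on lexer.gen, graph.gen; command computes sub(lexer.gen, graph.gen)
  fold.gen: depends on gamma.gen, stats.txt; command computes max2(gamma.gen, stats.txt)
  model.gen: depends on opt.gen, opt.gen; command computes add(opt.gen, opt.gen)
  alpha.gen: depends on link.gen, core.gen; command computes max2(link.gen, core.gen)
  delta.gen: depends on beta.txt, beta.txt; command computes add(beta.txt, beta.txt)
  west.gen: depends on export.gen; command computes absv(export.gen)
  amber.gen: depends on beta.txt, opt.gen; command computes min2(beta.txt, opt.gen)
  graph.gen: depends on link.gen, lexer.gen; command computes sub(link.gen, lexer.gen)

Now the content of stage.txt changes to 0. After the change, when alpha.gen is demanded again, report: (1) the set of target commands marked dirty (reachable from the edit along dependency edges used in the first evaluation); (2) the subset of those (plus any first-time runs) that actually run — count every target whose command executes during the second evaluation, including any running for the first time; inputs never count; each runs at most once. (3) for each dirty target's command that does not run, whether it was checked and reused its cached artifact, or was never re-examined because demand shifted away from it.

Marked dirty: alpha.gen, cache.gen, core.gen, fold.gen, gamma.gen, graph.gen, lexer.gen, link.gen, opt.gen.
Target commands that run: alpha.gen, cache.gen, core.gen, fold.gen, gamma.gen, graph.gen, lexer.gen, opt.gen — 8 in total.
Checked but reused from cache: link.gen.
Key observation: the cutoff stops propagation at link.gen — its inputs' values are unchanged, so it reuses its cache.

First evaluation (everything demanded from the output):
  gamma.gen = min2(5, 7) = 5
  fold.gen = max2(5, 5) = 5
  link.gen = neg(5) = -5
  opt.gen = max2(7, 5) = 7
  lexer.gen = mul(5, 7) = 35
  graph.gen = sub(-5, 35) = -40
  cache.gen = sub(35, -40) = 75
  core.gen = max2(75, -40) = 75
  alpha.gen = max2(-5, 75) = 75

Propagation after the edit:
  gamma.gen: runs — stage.txt 7->0; result 0.
  fold.gen: runs — gamma.gen 5->0; result 5 (same value as before).
  link.gen: checked — values it read are unchanged (fold.gen unchanged); reused cached -5 without running.
  opt.gen: runs — stage.txt 7->0; gamma.gen 5->0; result 0.
  lexer.gen: runs — gamma.gen 5->0; opt.gen 7->0; result 0.
  graph.gen: runs — lexer.gen 35->0; result -5.
  cache.gen: runs — lexer.gen 35->0; graph.gen -40->-5; result 5.
  core.gen: runs — cache.gen 75->5; graph.gen -40->-5; result 5.
  alpha.gen: runs — core.gen 75->5; result 5.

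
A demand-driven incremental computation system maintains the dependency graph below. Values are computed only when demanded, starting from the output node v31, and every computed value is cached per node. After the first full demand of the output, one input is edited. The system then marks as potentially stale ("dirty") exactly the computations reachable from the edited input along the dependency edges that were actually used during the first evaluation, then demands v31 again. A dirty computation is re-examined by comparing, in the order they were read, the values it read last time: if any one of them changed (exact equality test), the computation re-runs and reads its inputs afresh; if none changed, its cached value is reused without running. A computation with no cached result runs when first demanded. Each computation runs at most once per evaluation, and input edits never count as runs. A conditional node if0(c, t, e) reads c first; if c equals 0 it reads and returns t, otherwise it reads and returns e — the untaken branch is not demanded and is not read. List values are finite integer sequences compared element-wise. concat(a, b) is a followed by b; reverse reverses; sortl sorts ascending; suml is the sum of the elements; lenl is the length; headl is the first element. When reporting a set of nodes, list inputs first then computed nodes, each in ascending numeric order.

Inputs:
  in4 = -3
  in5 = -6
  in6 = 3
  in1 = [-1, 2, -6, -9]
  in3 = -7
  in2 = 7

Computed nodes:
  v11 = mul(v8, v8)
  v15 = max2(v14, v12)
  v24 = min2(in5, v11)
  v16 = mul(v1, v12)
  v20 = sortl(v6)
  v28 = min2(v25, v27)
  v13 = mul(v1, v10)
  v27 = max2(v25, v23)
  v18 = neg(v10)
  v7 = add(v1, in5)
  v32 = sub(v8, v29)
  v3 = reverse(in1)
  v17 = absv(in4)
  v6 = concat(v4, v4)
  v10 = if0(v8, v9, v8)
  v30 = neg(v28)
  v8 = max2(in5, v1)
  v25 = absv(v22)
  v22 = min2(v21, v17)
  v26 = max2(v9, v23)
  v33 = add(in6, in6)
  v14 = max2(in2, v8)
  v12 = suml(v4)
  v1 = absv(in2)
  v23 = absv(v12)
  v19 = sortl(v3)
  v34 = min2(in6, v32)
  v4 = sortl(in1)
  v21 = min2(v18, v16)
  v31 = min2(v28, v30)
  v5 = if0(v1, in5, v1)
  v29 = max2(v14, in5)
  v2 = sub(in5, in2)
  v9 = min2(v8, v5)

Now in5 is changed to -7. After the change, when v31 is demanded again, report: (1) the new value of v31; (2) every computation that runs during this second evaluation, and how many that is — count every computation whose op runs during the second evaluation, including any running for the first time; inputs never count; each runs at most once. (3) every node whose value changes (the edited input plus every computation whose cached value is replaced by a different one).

New value of v31: -98.
Computations that run: v8 — 1 in total.
Values that change: in5.
Key observation: the change is absorbed at v8 — it re-runs but produces the same value, and the output's value is unchanged.

First evaluation (everything demanded from the output):
  v1 = absv(7) = 7
  v4 = sortl([-1, 2, -6, -9]) = [-9, -6, -1, 2]
  v8 = max2(-6, 7) = 7
  v10 = if0(v8=7 -> else branch v8) = 7
  v12 = suml([-9, -6, -1, 2]) = -14
  v16 = mul(7, -14) = -98
  v17 = absv(-3) = 3
  v18 = neg(7) = -7
  v21 = min2(-7, -98) = -98
  v22 = min2(-98, 3) = -98
  v23 = absv(-14) = 14
  v25 = absv(-98) = 98
  v27 = max2(98, 14) = 98
  v28 = min2(98, 98) = 98
  v30 = neg(98) = -98
  v31 = min2(98, -98) = -98

Propagation after the edit:
  v8: runs — in5 -6->-7; result 7 (same value as before).
  v10: checked — values it read are unchanged (v8 unchanged, v8 unchanged); reused cached 7 without running.
  v18: checked — values it read are unchanged (v10 unchanged); reused cached -7 without running.
  v21: checked — values it read are unchanged (v18 unchanged, v16 unchanged); reused cached -98 without running.
  v22: checked — values it read are unchanged (v21 unchanged, v17 unchanged); reused cached -98 without running.
  v25: checked — values it read are unchanged (v22 unchanged); reused cached 98 without running.
  v27: checked — values it read are unchanged (v25 unchanged, v23 unchanged); reused cached 98 without running.
  v28: checked — values it read are unchanged (v25 unchanged, v27 unchanged); reused cached 98 without running.
  v30: checked — values it read are unchanged (v28 unchanged); reused cached -98 without running.
  v31: checked — values it read are unchanged (v28 unchanged, v30 unchanged); reused cached -98 without running.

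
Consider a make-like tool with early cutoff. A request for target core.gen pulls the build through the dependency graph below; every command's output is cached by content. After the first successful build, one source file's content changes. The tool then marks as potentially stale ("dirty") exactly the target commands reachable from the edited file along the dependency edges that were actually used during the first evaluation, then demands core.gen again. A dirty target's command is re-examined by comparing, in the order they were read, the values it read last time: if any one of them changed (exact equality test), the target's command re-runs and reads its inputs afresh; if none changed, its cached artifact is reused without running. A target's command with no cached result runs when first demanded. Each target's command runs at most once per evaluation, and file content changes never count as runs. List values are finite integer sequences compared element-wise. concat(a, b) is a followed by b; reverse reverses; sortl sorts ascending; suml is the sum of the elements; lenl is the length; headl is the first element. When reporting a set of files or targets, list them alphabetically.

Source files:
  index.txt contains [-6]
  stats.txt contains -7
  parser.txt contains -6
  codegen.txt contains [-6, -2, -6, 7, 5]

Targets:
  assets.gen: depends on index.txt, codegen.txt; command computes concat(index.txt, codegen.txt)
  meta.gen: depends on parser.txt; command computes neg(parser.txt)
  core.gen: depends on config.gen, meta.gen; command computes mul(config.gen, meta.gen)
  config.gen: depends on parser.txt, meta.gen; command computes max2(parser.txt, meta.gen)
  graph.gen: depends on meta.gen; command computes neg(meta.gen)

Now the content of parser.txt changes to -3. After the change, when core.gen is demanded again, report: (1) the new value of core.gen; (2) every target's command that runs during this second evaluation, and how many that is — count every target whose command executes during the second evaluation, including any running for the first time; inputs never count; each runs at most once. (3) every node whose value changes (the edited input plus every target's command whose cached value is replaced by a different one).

Demanding core.gen again yields 9.
3 target commands run: config.gen, core.gen, meta.gen.
The nodes whose values change: config.gen, core.gen, meta.gen, parser.txt.

First demand of the output computes:
  meta.gen = neg(-6) = 6
  config.gen = max2(-6, 6) = 6
  core.gen = mul(6, 6) = 36

After the edit, cleaning proceeds:
  meta.gen: a read changed (parser.txt -6->-3) — executes, giving 3.
  config.gen: a read changed (parser.txt -6->-3; meta.gen 6->3) — executes, giving 3.
  core.gen: a read changed (config.gen 6->3; meta.gen 6->3) — executes, giving 9.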